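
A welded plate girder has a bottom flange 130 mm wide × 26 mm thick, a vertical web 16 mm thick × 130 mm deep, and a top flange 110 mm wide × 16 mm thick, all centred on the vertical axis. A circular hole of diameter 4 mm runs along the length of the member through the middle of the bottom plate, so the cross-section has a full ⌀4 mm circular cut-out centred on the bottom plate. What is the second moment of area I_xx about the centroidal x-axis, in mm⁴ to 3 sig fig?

I_xx ≈ 3.05 × 10⁷ mm⁴

Split into non-overlapping primitives; take the origin at the lower-left of the bounding box.
Bottom plate: 130 × 26, A = 3 380 mm², y = 13 mm, Ī = 190 407 mm⁴.
Web plate: 16 × 130, A = 2 080 mm², y = 91 mm, Ī = 2 929 333 mm⁴.
Top plate: 110 × 16, A = 1 760 mm², y = 164 mm, Ī = 37 547 mm⁴.
Hole (subtracted): ⌀4, A = 12.566 mm², y = 13 mm, Ī = 12.566 mm⁴.
Centroid: ȳ = ΣA·y / ΣA = 72.383 mm.
Transfer each piece to the centroidal x-axis using Ī + A·d² with d = y − 72.383:
  bottom plate: d = -59.383 mm → contributes +12 109 492 mm⁴
  web plate: d = 18.617 mm → contributes +3 650 236 mm⁴
  top plate: d = 91.617 mm → contributes +14 810 371 mm⁴
  hole: d = -59.383 mm → contributes −44 326 mm⁴
Total I = 30 525 773 mm⁴.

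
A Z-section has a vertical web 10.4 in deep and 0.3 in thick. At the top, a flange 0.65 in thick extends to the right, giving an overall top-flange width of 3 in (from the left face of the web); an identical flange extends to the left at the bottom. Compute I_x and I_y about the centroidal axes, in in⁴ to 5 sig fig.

I_x ≈ 111.66 in⁴, I_y ≈ 10.053 in⁴

Split into non-overlapping primitives; take the origin at the lower-left of the bounding box.
Web: 0.3 × 10.4, A = 3.12 in², y = 5.2 in, Ī = 28.1216 in⁴.
Top flange (beyond web): 2.7 × 0.65, A = 1.755 in², y = 10.075 in, Ī = 0.06179063 in⁴.
Bottom flange (beyond web): 2.7 × 0.65, A = 1.755 in², y = 0.325 in, Ī = 0.06179063 in⁴.
Centroid: ȳ = ΣA·y / ΣA = 5.2 in.
Transfer each piece to the centroidal x-axis using Ī + A·d² with d = y − 5.2:
  web: d = 0 in → contributes +28.1216 in⁴
  top flange (beyond web): d = 4.875 in → contributes +41.77046 in⁴
  bottom flange (beyond web): d = -4.875 in → contributes +41.77046 in⁴
Total I = 111.6625 in⁴.
For the y-axis: x̄ = 2.85 in.
Repeating about the centroidal y-axis gives I_y = 10.05323 in⁴.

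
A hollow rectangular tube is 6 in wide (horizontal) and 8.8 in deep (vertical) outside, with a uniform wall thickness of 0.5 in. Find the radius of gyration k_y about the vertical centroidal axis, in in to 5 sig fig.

Break the section into simple shapes (no overlaps), measuring from the bottom-left corner of the bounding box.
Outer rectangle: 6 × 8.8, A = 52.8 in², x = 3 in, Ī = 158.4 in⁴.
Inner void (subtracted): 5 × 7.8, A = 39 in², x = 3 in, Ī = 81.25 in⁴.
By symmetry the centroid is at mid-width, x̄ = 3 in.
All pieces are centred on the vertical centroidal axis, so I = ΣĪ (holes subtracted) = 77.15 in⁴.
Radius of gyration: k = √(I/A) = √(77.15 / 13.8) = 2.364441 in.

k_y ≈ 2.3644 in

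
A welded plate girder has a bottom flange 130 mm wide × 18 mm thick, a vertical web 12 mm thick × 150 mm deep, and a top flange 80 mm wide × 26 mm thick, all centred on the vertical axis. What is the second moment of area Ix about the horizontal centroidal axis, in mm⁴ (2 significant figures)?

Ix ≈ 3.6 × 10⁷ mm⁴

Break the section into simple shapes (no overlaps), measuring from the bottom-left corner of the bounding box.
Bottom plate: 130 × 18, A = 2 340 mm², y = 9 mm, Ī = 63 180 mm⁴.
Web plate: 12 × 150, A = 1 800 mm², y = 93 mm, Ī = 3 375 000 mm⁴.
Top plate: 80 × 26, A = 2 080 mm², y = 181 mm, Ī = 117 173 mm⁴.
Centroid: ȳ = ΣA·y / ΣA = 90.83 mm.
Transfer each piece to the horizontal centroidal axis using Ī + A·d² with d = y − 90.83:
  bottom plate: d = -81.83 mm → contributes +15 730 777 mm⁴
  web plate: d = 2.174 mm → contributes +3 383 504 mm⁴
  top plate: d = 90.17 mm → contributes +17 030 244 mm⁴
Total I = 36 144 526 mm⁴.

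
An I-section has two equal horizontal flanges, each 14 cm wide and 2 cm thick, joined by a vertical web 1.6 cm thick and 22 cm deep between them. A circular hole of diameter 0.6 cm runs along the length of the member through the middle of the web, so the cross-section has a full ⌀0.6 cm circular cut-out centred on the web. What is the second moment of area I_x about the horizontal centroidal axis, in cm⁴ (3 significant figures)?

Decompose the section into non-overlapping parts with the origin at the bottom-left of its bounding rectangle.
Bottom flange: 14 × 2, A = 28 cm², y = 1 cm, Ī = 9.3333 cm⁴.
Web: 1.6 × 22, A = 35.2 cm², y = 13 cm, Ī = 1419.7 cm⁴.
Top flange: 14 × 2, A = 28 cm², y = 25 cm, Ī = 9.3333 cm⁴.
Hole (subtracted): ⌀0.6, A = 0.28274 cm², y = 13 cm, Ī = 0.0063617 cm⁴.
By symmetry the centroid is at mid-height, ȳ = 13 cm.
Transfer each piece to the horizontal centroidal axis using Ī + A·d² with d = y − 13:
  bottom flange: d = -12 cm → contributes +4041.3 cm⁴
  web: d = 0 cm → contributes +1419.7 cm⁴
  top flange: d = 12 cm → contributes +4041.3 cm⁴
  hole: d = 0 cm → contributes −0.0063617 cm⁴
Total I = 9502.4 cm⁴.

I_x ≈ 9500 cm⁴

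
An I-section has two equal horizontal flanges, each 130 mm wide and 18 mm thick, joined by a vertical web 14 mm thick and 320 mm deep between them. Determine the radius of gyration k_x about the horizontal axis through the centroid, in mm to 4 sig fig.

Break the section into simple shapes (no overlaps), measuring from the bottom-left corner of the bounding box.
Bottom flange: 130 × 18, A = 2 340 mm², y = 9 mm, Ī = 63 180 mm⁴.
Web: 14 × 320, A = 4 480 mm², y = 178 mm, Ī = 38 229 333 mm⁴.
Top flange: 130 × 18, A = 2 340 mm², y = 347 mm, Ī = 63 180 mm⁴.
By symmetry the centroid is at mid-height, ȳ = 178 mm.
Transfer each piece to the horizontal axis through the centroid using Ī + A·d² with d = y − 178:
  bottom flange: d = -169 mm → contributes +66 895 920 mm⁴
  web: d = 0 mm → contributes +38 229 333 mm⁴
  top flange: d = 169 mm → contributes +66 895 920 mm⁴
Total I = 172 021 173 mm⁴.
Radius of gyration: k = √(I/A) = √(172 021 173 / 9 160) = 137.039 mm.

k_x ≈ 137.0 mm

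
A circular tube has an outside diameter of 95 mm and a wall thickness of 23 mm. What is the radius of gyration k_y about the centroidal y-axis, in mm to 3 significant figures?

k_y ≈ 26.7 mm

Decompose the section into non-overlapping parts with the origin at the bottom-left of its bounding rectangle.
Outer circle: ⌀95, A = 7088.2 mm², x = 47.5 mm, Ī = 3 998 198 mm⁴.
Bore (subtracted): ⌀49, A = 1885.7 mm², x = 47.5 mm, Ī = 282 979 mm⁴.
By symmetry the centroid is at mid-width, x̄ = 47.5 mm.
All pieces are centred on the centroidal y-axis, so I = ΣĪ (holes subtracted) = 3 715 219 mm⁴.
Radius of gyration: k = √(I/A) = √(3 715 219 / 5202.5) = 26.723 mm.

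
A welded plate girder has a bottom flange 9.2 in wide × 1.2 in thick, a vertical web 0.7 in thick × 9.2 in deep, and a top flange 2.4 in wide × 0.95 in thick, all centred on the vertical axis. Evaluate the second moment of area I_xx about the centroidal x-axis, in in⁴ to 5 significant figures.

Treat the section as a set of non-overlapping primitives; coordinates are from the bounding-box lower-left.
Bottom plate: 9.2 × 1.2, A = 11.04 in², y = 0.6 in, Ī = 1.3248 in⁴.
Web plate: 0.7 × 9.2, A = 6.44 in², y = 5.8 in, Ī = 45.42347 in⁴.
Top plate: 2.4 × 0.95, A = 2.28 in², y = 10.875 in, Ī = 0.171475 in⁴.
Centroid: ȳ = ΣA·y / ΣA = 3.480314 in.
Transfer each piece to the centroidal x-axis using Ī + A·d² with d = y − 3.480314:
  bottom plate: d = -2.880314 in → contributes +92.91493 in⁴
  web plate: d = 2.319686 in → contributes +80.07675 in⁴
  top plate: d = 7.394686 in → contributes +124.845 in⁴
Total I = 297.8367 in⁴.

I_xx ≈ 297.84 in⁴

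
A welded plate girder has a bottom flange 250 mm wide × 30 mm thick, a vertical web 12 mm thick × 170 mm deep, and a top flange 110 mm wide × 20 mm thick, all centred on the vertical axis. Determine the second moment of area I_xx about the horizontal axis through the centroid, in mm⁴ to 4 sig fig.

Split into non-overlapping primitives; take the origin at the lower-left of the bounding box.
Bottom plate: 250 × 30, A = 7 500 mm², y = 15 mm, Ī = 562 500 mm⁴.
Web plate: 12 × 170, A = 2 040 mm², y = 115 mm, Ī = 4 913 000 mm⁴.
Top plate: 110 × 20, A = 2 200 mm², y = 210 mm, Ī = 73333.3 mm⁴.
Centroid: ȳ = ΣA·y / ΣA = 68.9182 mm.
Transfer each piece to the horizontal axis through the centroid using Ī + A·d² with d = y − 68.9182:
  bottom plate: d = -53.9182 mm → contributes +22 366 315 mm⁴
  web plate: d = 46.0818 mm → contributes +9 245 001 mm⁴
  top plate: d = 141.082 mm → contributes +43 862 279 mm⁴
Total I = 75 473 595 mm⁴.

I_xx ≈ 7.547 × 10⁷ mm⁴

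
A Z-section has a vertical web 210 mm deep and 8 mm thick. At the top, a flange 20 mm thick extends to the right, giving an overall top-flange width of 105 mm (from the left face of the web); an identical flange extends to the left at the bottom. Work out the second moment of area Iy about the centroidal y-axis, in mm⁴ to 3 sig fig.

Iy ≈ 1.37 × 10⁷ mm⁴

Treat the section as a set of non-overlapping primitives; coordinates are from the bounding-box lower-left.
Web: 8 × 210, A = 1 680 mm², x = 101 mm, Ī = 8 960 mm⁴.
Top flange (beyond web): 97 × 20, A = 1 940 mm², x = 153.5 mm, Ī = 1 521 122 mm⁴.
Bottom flange (beyond web): 97 × 20, A = 1 940 mm², x = 48.5 mm, Ī = 1 521 122 mm⁴.
Centroid: x̄ = ΣA·x / ΣA = 101 mm.
Transfer each piece to the centroidal y-axis using Ī + A·d² with d = x − 101:
  web: d = 0 mm → contributes +8 960 mm⁴
  top flange (beyond web): d = 52.5 mm → contributes +6 868 247 mm⁴
  bottom flange (beyond web): d = -52.5 mm → contributes +6 868 247 mm⁴
Total I = 13 745 453 mm⁴.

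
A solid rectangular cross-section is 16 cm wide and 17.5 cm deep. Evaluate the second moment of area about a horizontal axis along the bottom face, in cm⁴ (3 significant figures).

I_base ≈ 2.86 × 10⁴ cm⁴

The section: 16 × 17.5, A = 280 cm², y = 8.75 cm, Ī = 7145.8 cm⁴.
Transfer it to the bottom edge using Ī + A·d² with d = y − 0:
  the section: d = 8.75 cm → contributes +28 583 cm⁴
Total I = 28 583 cm⁴.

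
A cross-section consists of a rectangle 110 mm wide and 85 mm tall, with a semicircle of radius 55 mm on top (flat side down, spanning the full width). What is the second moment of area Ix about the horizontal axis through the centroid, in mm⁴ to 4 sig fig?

Ix ≈ 2.029 × 10⁷ mm⁴

Break the section into simple shapes (no overlaps), measuring from the bottom-left corner of the bounding box.
Rectangular body: 110 × 85, A = 9 350 mm², y = 42.5 mm, Ī = 5 629 479 mm⁴.
Semicircular cap: semicircle r = 55, A = 4751.66 mm², y = 108.343 mm, Ī = 1 004 345 mm⁴.
Centroid: ȳ = ΣA·y / ΣA = 64.6862 mm.
Transfer each piece to the horizontal axis through the centroid using Ī + A·d² with d = y − 64.6862:
  rectangular body: d = -22.1862 mm → contributes +10 231 804 mm⁴
  semicircular cap: d = 43.6565 mm → contributes +10 060 496 mm⁴
Total I = 20 292 300 mm⁴.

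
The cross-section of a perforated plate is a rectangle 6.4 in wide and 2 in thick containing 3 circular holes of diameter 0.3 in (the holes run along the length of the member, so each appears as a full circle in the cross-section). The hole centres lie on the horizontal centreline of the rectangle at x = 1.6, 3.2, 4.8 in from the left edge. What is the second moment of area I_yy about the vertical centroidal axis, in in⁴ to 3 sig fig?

I_yy ≈ 43.3 in⁴

Break the section into simple shapes (no overlaps), measuring from the bottom-left corner of the bounding box.
Plate: 6.4 × 2, A = 12.8 in², x = 3.2 in, Ī = 43.691 in⁴.
Hole 1 (subtracted): ⌀0.3, A = 0.070686 in², x = 1.6 in, Ī = 0.00039761 in⁴.
Hole 2 (subtracted): ⌀0.3, A = 0.070686 in², x = 3.2 in, Ī = 0.00039761 in⁴.
Hole 3 (subtracted): ⌀0.3, A = 0.070686 in², x = 4.8 in, Ī = 0.00039761 in⁴.
By symmetry the centroid is at mid-width, x̄ = 3.2 in.
Transfer each piece to the vertical centroidal axis using Ī + A·d² with d = x − 3.2:
  plate: d = 0 in → contributes +43.691 in⁴
  hole 1: d = -1.6 in → contributes −0.18135 in⁴
  hole 2: d = 0 in → contributes −0.00039761 in⁴
  hole 3: d = 1.6 in → contributes −0.18135 in⁴
Total I = 43.328 in⁴.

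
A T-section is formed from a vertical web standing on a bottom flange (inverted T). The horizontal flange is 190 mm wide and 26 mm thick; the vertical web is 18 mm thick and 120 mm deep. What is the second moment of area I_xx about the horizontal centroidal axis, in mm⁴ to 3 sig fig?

Treat the section as a set of non-overlapping primitives; coordinates are from the bounding-box lower-left.
Flange: 190 × 26, A = 4 940 mm², y = 13 mm, Ī = 278 287 mm⁴.
Web: 18 × 120, A = 2 160 mm², y = 86 mm, Ī = 2 592 000 mm⁴.
Centroid: ȳ = ΣA·y / ΣA = 35.208 mm.
Transfer each piece to the horizontal centroidal axis using Ī + A·d² with d = y − 35.208:
  flange: d = -22.208 mm → contributes +2 714 770 mm⁴
  web: d = 50.792 mm → contributes +8 164 328 mm⁴
Total I = 10 879 098 mm⁴.

I_xx ≈ 1.09 × 10⁷ mm⁴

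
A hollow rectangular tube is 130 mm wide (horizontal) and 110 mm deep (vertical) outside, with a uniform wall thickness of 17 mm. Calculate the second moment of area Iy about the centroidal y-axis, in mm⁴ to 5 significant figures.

Iy ≈ 1.4536 × 10⁷ mm⁴

Break the section into simple shapes (no overlaps), measuring from the bottom-left corner of the bounding box.
Outer rectangle: 130 × 110, A = 14 300 mm², x = 65 mm, Ī = 20 139 167 mm⁴.
Inner void (subtracted): 96 × 76, A = 7 296 mm², x = 65 mm, Ī = 5 603 328 mm⁴.
By symmetry the centroid is at mid-width, x̄ = 65 mm.
All pieces are centred on the centroidal y-axis, so I = ΣĪ (holes subtracted) = 14 535 839 mm⁴.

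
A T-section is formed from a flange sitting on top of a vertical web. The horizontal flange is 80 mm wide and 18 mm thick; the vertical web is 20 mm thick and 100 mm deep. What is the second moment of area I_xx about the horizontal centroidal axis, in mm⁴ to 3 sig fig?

I_xx ≈ 4.62 × 10⁶ mm⁴

Decompose the section into non-overlapping parts with the origin at the bottom-left of its bounding rectangle.
Flange: 80 × 18, A = 1 440 mm², y = 109 mm, Ī = 38 880 mm⁴.
Web: 20 × 100, A = 2 000 mm², y = 50 mm, Ī = 1 666 667 mm⁴.
Centroid: ȳ = ΣA·y / ΣA = 74.698 mm.
Transfer each piece to the horizontal centroidal axis using Ī + A·d² with d = y − 74.698:
  flange: d = 34.302 mm → contributes +1 733 255 mm⁴
  web: d = -24.698 mm → contributes +2 886 617 mm⁴
Total I = 4 619 872 mm⁴.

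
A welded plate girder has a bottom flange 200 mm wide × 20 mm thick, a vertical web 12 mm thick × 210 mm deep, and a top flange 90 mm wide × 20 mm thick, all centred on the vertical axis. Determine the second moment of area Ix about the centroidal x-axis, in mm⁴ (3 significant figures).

Ix ≈ 7.85 × 10⁷ mm⁴

Split into non-overlapping primitives; take the origin at the lower-left of the bounding box.
Bottom plate: 200 × 20, A = 4 000 mm², y = 10 mm, Ī = 133 333 mm⁴.
Web plate: 12 × 210, A = 2 520 mm², y = 125 mm, Ī = 9 261 000 mm⁴.
Top plate: 90 × 20, A = 1 800 mm², y = 240 mm, Ī = 60 000 mm⁴.
Centroid: ȳ = ΣA·y / ΣA = 94.591 mm.
Transfer each piece to the centroidal x-axis using Ī + A·d² with d = y − 94.591:
  bottom plate: d = -84.591 mm → contributes +28 756 117 mm⁴
  web plate: d = 30.409 mm → contributes +11 591 209 mm⁴
  top plate: d = 145.41 mm → contributes +38 118 618 mm⁴
Total I = 78 465 944 mm⁴.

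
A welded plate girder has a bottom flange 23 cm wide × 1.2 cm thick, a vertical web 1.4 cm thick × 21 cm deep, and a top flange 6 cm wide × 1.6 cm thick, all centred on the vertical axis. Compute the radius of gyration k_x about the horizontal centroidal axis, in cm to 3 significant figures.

k_x ≈ 8.77 cm

Split into non-overlapping primitives; take the origin at the lower-left of the bounding box.
Bottom plate: 23 × 1.2, A = 27.6 cm², y = 0.6 cm, Ī = 3.312 cm⁴.
Web plate: 1.4 × 21, A = 29.4 cm², y = 11.7 cm, Ī = 1080.5 cm⁴.
Top plate: 6 × 1.6, A = 9.6 cm², y = 23 cm, Ī = 2.048 cm⁴.
Centroid: ȳ = ΣA·y / ΣA = 8.7288 cm.
Transfer each piece to the horizontal centroidal axis using Ī + A·d² with d = y − 8.7288:
  bottom plate: d = -8.1288 cm → contributes +1827.1 cm⁴
  web plate: d = 2.9712 cm → contributes +1 340 cm⁴
  top plate: d = 14.271 cm → contributes +1957.2 cm⁴
Total I = 5124.3 cm⁴.
Radius of gyration: k = √(I/A) = √(5124.3 / 66.6) = 8.7716 cm.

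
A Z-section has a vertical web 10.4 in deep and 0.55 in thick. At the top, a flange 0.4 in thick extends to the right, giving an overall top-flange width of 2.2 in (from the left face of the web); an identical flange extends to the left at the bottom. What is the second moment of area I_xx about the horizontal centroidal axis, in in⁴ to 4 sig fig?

Split into non-overlapping primitives; take the origin at the lower-left of the bounding box.
Web: 0.55 × 10.4, A = 5.72 in², y = 5.2 in, Ī = 51.5563 in⁴.
Top flange (beyond web): 1.65 × 0.4, A = 0.66 in², y = 10.2 in, Ī = 0.0088 in⁴.
Bottom flange (beyond web): 1.65 × 0.4, A = 0.66 in², y = 0.2 in, Ī = 0.0088 in⁴.
Centroid: ȳ = ΣA·y / ΣA = 5.2 in.
Transfer each piece to the horizontal centroidal axis using Ī + A·d² with d = y − 5.2:
  web: d = 0 in → contributes +51.5563 in⁴
  top flange (beyond web): d = 5 in → contributes +16.5088 in⁴
  bottom flange (beyond web): d = -5 in → contributes +16.5088 in⁴
Total I = 84.5739 in⁴.

I_xx ≈ 84.57 in⁴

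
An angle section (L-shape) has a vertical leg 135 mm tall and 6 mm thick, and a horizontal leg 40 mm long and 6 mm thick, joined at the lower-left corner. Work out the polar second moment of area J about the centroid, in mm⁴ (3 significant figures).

Decompose the section into non-overlapping parts with the origin at the bottom-left of its bounding rectangle.
Vertical leg: 6 × 135, A = 810 mm², y = 67.5 mm, Ī = 1 230 188 mm⁴.
Horizontal leg (remainder): 34 × 6, A = 204 mm², y = 3 mm, Ī = 612 mm⁴.
Centroid: ȳ = ΣA·y / ΣA = 54.524 mm.
Transfer each piece to the centroidal x-axis using Ī + A·d² with d = y − 54.524:
  vertical leg: d = 12.976 mm → contributes +1 366 579 mm⁴
  horizontal leg (remainder): d = -51.524 mm → contributes +542 168 mm⁴
Total I = 1 908 748 mm⁴.
For the y-axis: x̄ = 7.0237 mm.
Repeating about the centroidal y-axis gives I_y = 87 265 mm⁴.
Polar second moment: J = I_x + I_y = 1 996 013 mm⁴.

J ≈ 2.00 × 10⁶ mm⁴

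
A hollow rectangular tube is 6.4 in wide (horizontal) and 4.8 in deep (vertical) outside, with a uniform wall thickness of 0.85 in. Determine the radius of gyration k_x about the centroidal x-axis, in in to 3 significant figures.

k_x ≈ 1.71 in

Split into non-overlapping primitives; take the origin at the lower-left of the bounding box.
Outer rectangle: 6.4 × 4.8, A = 30.72 in², y = 2.4 in, Ī = 58.982 in⁴.
Inner void (subtracted): 4.7 × 3.1, A = 14.57 in², y = 2.4 in, Ī = 11.668 in⁴.
By symmetry the centroid is at mid-height, ȳ = 2.4 in.
All pieces are centred on the centroidal x-axis, so I = ΣĪ (holes subtracted) = 47.314 in⁴.
Radius of gyration: k = √(I/A) = √(47.314 / 16.15) = 1.7116 in.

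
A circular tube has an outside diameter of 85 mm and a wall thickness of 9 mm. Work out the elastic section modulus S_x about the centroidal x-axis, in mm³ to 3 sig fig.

Break the section into simple shapes (no overlaps), measuring from the bottom-left corner of the bounding box.
Outer circle: ⌀85, A = 5674.5 mm², y = 42.5 mm, Ī = 2 562 392 mm⁴.
Bore (subtracted): ⌀67, A = 3525.7 mm², y = 42.5 mm, Ī = 989 166 mm⁴.
By symmetry the centroid is at mid-height, ȳ = 42.5 mm.
All pieces are centred on the centroidal x-axis, so I = ΣĪ (holes subtracted) = 1 573 226 mm⁴.
Extreme fibre distance c = 42.5 mm; S = I/c = 37 017 mm³.

S_x ≈ 3.70 × 10⁴ mm³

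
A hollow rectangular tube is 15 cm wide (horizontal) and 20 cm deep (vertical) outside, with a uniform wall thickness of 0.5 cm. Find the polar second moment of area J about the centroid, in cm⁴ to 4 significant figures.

Treat the section as a set of non-overlapping primitives; coordinates are from the bounding-box lower-left.
Outer rectangle: 15 × 20, A = 300 cm², y = 10 cm, Ī = 10 000 cm⁴.
Inner void (subtracted): 14 × 19, A = 266 cm², y = 10 cm, Ī = 8002.17 cm⁴.
By symmetry the centroid is at mid-height, ȳ = 10 cm.
All pieces are centred on the centroidal x-axis, so I = ΣĪ (holes subtracted) = 1997.83 cm⁴.
Repeating about the centroidal y-axis gives I_y = 1280.33 cm⁴.
Polar second moment: J = I_x + I_y = 3278.17 cm⁴.

J ≈ 3278 cm⁴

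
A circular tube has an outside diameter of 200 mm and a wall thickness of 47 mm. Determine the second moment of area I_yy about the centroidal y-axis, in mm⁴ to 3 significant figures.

Decompose the section into non-overlapping parts with the origin at the bottom-left of its bounding rectangle.
Outer circle: ⌀200, A = 31 416 mm², x = 100 mm, Ī = 78 539 816 mm⁴.
Bore (subtracted): ⌀106, A = 8824.7 mm², x = 100 mm, Ī = 6 197 169 mm⁴.
By symmetry the centroid is at mid-width, x̄ = 100 mm.
All pieces are centred on the centroidal y-axis, so I = ΣĪ (holes subtracted) = 72 342 647 mm⁴.

I_yy ≈ 7.23 × 10⁷ mm⁴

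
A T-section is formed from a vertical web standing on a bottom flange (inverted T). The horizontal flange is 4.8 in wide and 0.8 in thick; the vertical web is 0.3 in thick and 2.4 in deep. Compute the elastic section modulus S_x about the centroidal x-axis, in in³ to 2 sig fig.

Split into non-overlapping primitives; take the origin at the lower-left of the bounding box.
Flange: 4.8 × 0.8, A = 3.84 in², y = 0.4 in, Ī = 0.2048 in⁴.
Web: 0.3 × 2.4, A = 0.72 in², y = 2 in, Ī = 0.3456 in⁴.
Centroid: ȳ = ΣA·y / ΣA = 0.6526 in.
Transfer each piece to the centroidal x-axis using Ī + A·d² with d = y − 0.6526:
  flange: d = -0.2526 in → contributes +0.4499 in⁴
  web: d = 1.347 in → contributes +1.653 in⁴
Total I = 2.103 in⁴.
Extreme fibre distance c = 2.547 in; S = I/c = 0.8254 in³.

S_x ≈ 0.83 in³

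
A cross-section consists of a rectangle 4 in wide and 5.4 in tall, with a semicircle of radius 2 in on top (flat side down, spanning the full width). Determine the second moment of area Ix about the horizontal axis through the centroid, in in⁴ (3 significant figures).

Treat the section as a set of non-overlapping primitives; coordinates are from the bounding-box lower-left.
Rectangular body: 4 × 5.4, A = 21.6 in², y = 2.7 in, Ī = 52.488 in⁴.
Semicircular cap: semicircle r = 2, A = 6.2832 in², y = 6.2488 in, Ī = 1.7561 in⁴.
Centroid: ȳ = ΣA·y / ΣA = 3.4997 in.
Transfer each piece to the horizontal axis through the centroid using Ī + A·d² with d = y − 3.4997:
  rectangular body: d = -0.79969 in → contributes +66.301 in⁴
  semicircular cap: d = 2.7491 in → contributes +49.243 in⁴
Total I = 115.54 in⁴.

Ix ≈ 116 in⁴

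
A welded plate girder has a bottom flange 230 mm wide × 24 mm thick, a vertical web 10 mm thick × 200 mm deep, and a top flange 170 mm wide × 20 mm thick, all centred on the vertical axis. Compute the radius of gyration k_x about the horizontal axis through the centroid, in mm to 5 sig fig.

Decompose the section into non-overlapping parts with the origin at the bottom-left of its bounding rectangle.
Bottom plate: 230 × 24, A = 5 520 mm², y = 12 mm, Ī = 264 960 mm⁴.
Web plate: 10 × 200, A = 2 000 mm², y = 124 mm, Ī = 6 666 667 mm⁴.
Top plate: 170 × 20, A = 3 400 mm², y = 234 mm, Ī = 113333.3 mm⁴.
Centroid: ȳ = ΣA·y / ΣA = 101.6337 mm.
Transfer each piece to the horizontal axis through the centroid using Ī + A·d² with d = y − 101.6337:
  bottom plate: d = -89.6337 mm → contributes +44 613 745 mm⁴
  web plate: d = 22.3663 mm → contributes +7 667 169 mm⁴
  top plate: d = 132.3663 mm → contributes +59 684 181 mm⁴
Total I = 111 965 095 mm⁴.
Radius of gyration: k = √(I/A) = √(111 965 095 / 10 920) = 101.2582 mm.

k_x ≈ 101.26 mm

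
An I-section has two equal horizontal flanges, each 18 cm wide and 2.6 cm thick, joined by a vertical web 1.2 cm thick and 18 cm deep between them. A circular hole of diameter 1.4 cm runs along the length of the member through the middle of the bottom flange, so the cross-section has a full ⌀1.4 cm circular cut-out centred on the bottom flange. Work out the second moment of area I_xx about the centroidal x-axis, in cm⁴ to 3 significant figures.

Break the section into simple shapes (no overlaps), measuring from the bottom-left corner of the bounding box.
Bottom flange: 18 × 2.6, A = 46.8 cm², y = 1.3 cm, Ī = 26.364 cm⁴.
Web: 1.2 × 18, A = 21.6 cm², y = 11.6 cm, Ī = 583.2 cm⁴.
Top flange: 18 × 2.6, A = 46.8 cm², y = 21.9 cm, Ī = 26.364 cm⁴.
Hole (subtracted): ⌀1.4, A = 1.5394 cm², y = 1.3 cm, Ī = 0.18857 cm⁴.
Centroid: ȳ = ΣA·y / ΣA = 11.739 cm.
Transfer each piece to the centroidal x-axis using Ī + A·d² with d = y − 11.739:
  bottom flange: d = -10.439 cm → contributes +5126.8 cm⁴
  web: d = -0.1395 cm → contributes +583.62 cm⁴
  top flange: d = 10.161 cm → contributes +4857.8 cm⁴
  hole: d = -10.439 cm → contributes −167.96 cm⁴
Total I = 10 400 cm⁴.

I_xx ≈ 1.04 × 10⁴ cm⁴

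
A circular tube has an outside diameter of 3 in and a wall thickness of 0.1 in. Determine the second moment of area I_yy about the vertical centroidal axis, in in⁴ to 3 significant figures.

I_yy ≈ 0.959 in⁴

Split into non-overlapping primitives; take the origin at the lower-left of the bounding box.
Outer circle: ⌀3, A = 7.0686 in², x = 1.5 in, Ī = 3.9761 in⁴.
Bore (subtracted): ⌀2.8, A = 6.1575 in², x = 1.5 in, Ī = 3.0172 in⁴.
By symmetry the centroid is at mid-width, x̄ = 1.5 in.
All pieces are centred on the vertical centroidal axis, so I = ΣĪ (holes subtracted) = 0.95889 in⁴.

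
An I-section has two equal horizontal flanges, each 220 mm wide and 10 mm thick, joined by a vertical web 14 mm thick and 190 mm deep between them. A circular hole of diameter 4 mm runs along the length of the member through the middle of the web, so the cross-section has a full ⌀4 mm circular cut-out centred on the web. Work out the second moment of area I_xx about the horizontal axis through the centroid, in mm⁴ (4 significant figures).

Split into non-overlapping primitives; take the origin at the lower-left of the bounding box.
Bottom flange: 220 × 10, A = 2 200 mm², y = 5 mm, Ī = 18333.3 mm⁴.
Web: 14 × 190, A = 2 660 mm², y = 105 mm, Ī = 8 002 167 mm⁴.
Top flange: 220 × 10, A = 2 200 mm², y = 205 mm, Ī = 18333.3 mm⁴.
Hole (subtracted): ⌀4, A = 12.5664 mm², y = 105 mm, Ī = 12.5664 mm⁴.
By symmetry the centroid is at mid-height, ȳ = 105 mm.
Transfer each piece to the horizontal axis through the centroid using Ī + A·d² with d = y − 105:
  bottom flange: d = -100 mm → contributes +22 018 333 mm⁴
  web: d = 0 mm → contributes +8 002 167 mm⁴
  top flange: d = 100 mm → contributes +22 018 333 mm⁴
  hole: d = 0 mm → contributes −12.5664 mm⁴
Total I = 52 038 821 mm⁴.

I_xx ≈ 5.204 × 10⁷ mm⁴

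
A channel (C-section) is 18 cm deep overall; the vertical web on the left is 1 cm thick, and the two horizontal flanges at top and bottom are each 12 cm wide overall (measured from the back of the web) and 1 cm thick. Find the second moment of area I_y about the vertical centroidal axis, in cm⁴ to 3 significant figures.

I_y ≈ 580 cm⁴

Treat the section as a set of non-overlapping primitives; coordinates are from the bounding-box lower-left.
Web: 1 × 18, A = 18 cm², x = 0.5 cm, Ī = 1.5 cm⁴.
Top flange (beyond web): 11 × 1, A = 11 cm², x = 6.5 cm, Ī = 110.92 cm⁴.
Bottom flange (beyond web): 11 × 1, A = 11 cm², x = 6.5 cm, Ī = 110.92 cm⁴.
Centroid: x̄ = ΣA·x / ΣA = 3.8 cm.
Transfer each piece to the vertical centroidal axis using Ī + A·d² with d = x − 3.8:
  web: d = -3.3 cm → contributes +197.52 cm⁴
  top flange (beyond web): d = 2.7 cm → contributes +191.11 cm⁴
  bottom flange (beyond web): d = 2.7 cm → contributes +191.11 cm⁴
Total I = 579.73 cm⁴.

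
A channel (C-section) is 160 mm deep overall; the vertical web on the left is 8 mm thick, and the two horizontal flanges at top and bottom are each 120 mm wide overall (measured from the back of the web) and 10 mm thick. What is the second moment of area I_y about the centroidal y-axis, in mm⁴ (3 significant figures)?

I_y ≈ 5.28 × 10⁶ mm⁴

Split into non-overlapping primitives; take the origin at the lower-left of the bounding box.
Web: 8 × 160, A = 1 280 mm², x = 4 mm, Ī = 6826.7 mm⁴.
Top flange (beyond web): 112 × 10, A = 1 120 mm², x = 64 mm, Ī = 1 170 773 mm⁴.
Bottom flange (beyond web): 112 × 10, A = 1 120 mm², x = 64 mm, Ī = 1 170 773 mm⁴.
Centroid: x̄ = ΣA·x / ΣA = 42.182 mm.
Transfer each piece to the centroidal y-axis using Ī + A·d² with d = x − 42.182:
  web: d = -38.182 mm → contributes +1 872 876 mm⁴
  top flange (beyond web): d = 21.818 mm → contributes +1 703 930 mm⁴
  bottom flange (beyond web): d = 21.818 mm → contributes +1 703 930 mm⁴
Total I = 5 280 737 mm⁴.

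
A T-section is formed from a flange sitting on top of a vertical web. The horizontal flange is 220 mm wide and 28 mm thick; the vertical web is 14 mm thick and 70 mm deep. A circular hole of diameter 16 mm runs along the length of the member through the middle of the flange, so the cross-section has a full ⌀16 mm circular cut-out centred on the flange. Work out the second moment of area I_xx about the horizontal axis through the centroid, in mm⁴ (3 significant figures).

I_xx ≈ 2.82 × 10⁶ mm⁴

Decompose the section into non-overlapping parts with the origin at the bottom-left of its bounding rectangle.
Flange: 220 × 28, A = 6 160 mm², y = 84 mm, Ī = 402 453 mm⁴.
Web: 14 × 70, A = 980 mm², y = 35 mm, Ī = 400 167 mm⁴.
Hole (subtracted): ⌀16, A = 201.06 mm², y = 84 mm, Ī = 3 217 mm⁴.
Centroid: ȳ = ΣA·y / ΣA = 77.08 mm.
Transfer each piece to the horizontal axis through the centroid using Ī + A·d² with d = y − 77.08:
  flange: d = 6.9204 mm → contributes +697 465 mm⁴
  web: d = -42.08 mm → contributes +2 135 448 mm⁴
  hole: d = 6.9204 mm → contributes −12 846 mm⁴
Total I = 2 820 067 mm⁴.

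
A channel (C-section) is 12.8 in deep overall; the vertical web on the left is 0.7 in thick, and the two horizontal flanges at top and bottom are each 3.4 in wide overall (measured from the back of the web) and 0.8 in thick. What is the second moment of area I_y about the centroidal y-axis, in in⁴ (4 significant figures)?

Split into non-overlapping primitives; take the origin at the lower-left of the bounding box.
Web: 0.7 × 12.8, A = 8.96 in², x = 0.35 in, Ī = 0.365867 in⁴.
Top flange (beyond web): 2.7 × 0.8, A = 2.16 in², x = 2.05 in, Ī = 1.3122 in⁴.
Bottom flange (beyond web): 2.7 × 0.8, A = 2.16 in², x = 2.05 in, Ī = 1.3122 in⁴.
Centroid: x̄ = ΣA·x / ΣA = 0.903012 in.
Transfer each piece to the centroidal y-axis using Ī + A·d² with d = x − 0.903012:
  web: d = -0.553012 in → contributes +3.10603 in⁴
  top flange (beyond web): d = 1.14699 in → contributes +4.15386 in⁴
  bottom flange (beyond web): d = 1.14699 in → contributes +4.15386 in⁴
Total I = 11.4137 in⁴.

I_y ≈ 11.41 in⁴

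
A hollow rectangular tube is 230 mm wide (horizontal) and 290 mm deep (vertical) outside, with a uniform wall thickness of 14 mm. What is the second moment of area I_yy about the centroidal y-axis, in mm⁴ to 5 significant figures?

Treat the section as a set of non-overlapping primitives; coordinates are from the bounding-box lower-left.
Outer rectangle: 230 × 290, A = 66 700 mm², x = 115 mm, Ī = 294 035 833 mm⁴.
Inner void (subtracted): 202 × 262, A = 52 924 mm², x = 115 mm, Ī = 179 959 241 mm⁴.
By symmetry the centroid is at mid-width, x̄ = 115 mm.
All pieces are centred on the centroidal y-axis, so I = ΣĪ (holes subtracted) = 114 076 592 mm⁴.

I_yy ≈ 1.1408 × 10⁸ mm⁴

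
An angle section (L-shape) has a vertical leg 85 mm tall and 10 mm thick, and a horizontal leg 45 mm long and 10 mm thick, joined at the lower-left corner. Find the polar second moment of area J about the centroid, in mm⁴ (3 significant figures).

J ≈ 1.03 × 10⁶ mm⁴

Break the section into simple shapes (no overlaps), measuring from the bottom-left corner of the bounding box.
Vertical leg: 10 × 85, A = 850 mm², y = 42.5 mm, Ī = 511 771 mm⁴.
Horizontal leg (remainder): 35 × 10, A = 350 mm², y = 5 mm, Ī = 2916.7 mm⁴.
Centroid: ȳ = ΣA·y / ΣA = 31.563 mm.
Transfer each piece to the centroidal x-axis using Ī + A·d² with d = y − 31.563:
  vertical leg: d = 10.938 mm → contributes +613 455 mm⁴
  horizontal leg (remainder): d = -26.563 mm → contributes +249 865 mm⁴
Total I = 863 320 mm⁴.
For the y-axis: x̄ = 11.563 mm.
Repeating about the centroidal y-axis gives I_y = 168 320 mm⁴.
Polar second moment: J = I_x + I_y = 1 031 641 mm⁴.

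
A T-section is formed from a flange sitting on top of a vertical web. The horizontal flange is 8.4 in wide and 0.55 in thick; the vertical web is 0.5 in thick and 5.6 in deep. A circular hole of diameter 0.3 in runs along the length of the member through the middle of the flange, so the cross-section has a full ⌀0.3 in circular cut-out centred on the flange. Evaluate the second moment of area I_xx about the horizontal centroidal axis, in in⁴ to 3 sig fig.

I_xx ≈ 23.8 in⁴

Decompose the section into non-overlapping parts with the origin at the bottom-left of its bounding rectangle.
Flange: 8.4 × 0.55, A = 4.62 in², y = 5.875 in, Ī = 0.11646 in⁴.
Web: 0.5 × 5.6, A = 2.8 in², y = 2.8 in, Ī = 7.3173 in⁴.
Hole (subtracted): ⌀0.3, A = 0.070686 in², y = 5.875 in, Ī = 0.00039761 in⁴.
Centroid: ȳ = ΣA·y / ΣA = 4.7035 in.
Transfer each piece to the horizontal centroidal axis using Ī + A·d² with d = y − 4.7035:
  flange: d = 1.1715 in → contributes +6.4574 in⁴
  web: d = -1.9035 in → contributes +17.462 in⁴
  hole: d = 1.1715 in → contributes −0.097414 in⁴
Total I = 23.822 in⁴.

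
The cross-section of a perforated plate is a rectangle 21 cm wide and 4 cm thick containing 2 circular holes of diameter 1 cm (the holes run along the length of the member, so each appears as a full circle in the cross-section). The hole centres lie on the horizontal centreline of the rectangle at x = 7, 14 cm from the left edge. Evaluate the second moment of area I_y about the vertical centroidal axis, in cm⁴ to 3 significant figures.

I_y ≈ 3070 cm⁴

Split into non-overlapping primitives; take the origin at the lower-left of the bounding box.
Plate: 21 × 4, A = 84 cm², x = 10.5 cm, Ī = 3 087 cm⁴.
Hole 1 (subtracted): ⌀1, A = 0.7854 cm², x = 7 cm, Ī = 0.049087 cm⁴.
Hole 2 (subtracted): ⌀1, A = 0.7854 cm², x = 14 cm, Ī = 0.049087 cm⁴.
By symmetry the centroid is at mid-width, x̄ = 10.5 cm.
Transfer each piece to the vertical centroidal axis using Ī + A·d² with d = x − 10.5:
  plate: d = 0 cm → contributes +3 087 cm⁴
  hole 1: d = -3.5 cm → contributes −9.6702 cm⁴
  hole 2: d = 3.5 cm → contributes −9.6702 cm⁴
Total I = 3067.7 cm⁴.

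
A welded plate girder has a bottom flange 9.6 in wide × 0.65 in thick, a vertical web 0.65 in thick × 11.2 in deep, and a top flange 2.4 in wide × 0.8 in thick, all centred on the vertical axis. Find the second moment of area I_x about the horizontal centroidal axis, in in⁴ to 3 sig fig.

Decompose the section into non-overlapping parts with the origin at the bottom-left of its bounding rectangle.
Bottom plate: 9.6 × 0.65, A = 6.24 in², y = 0.325 in, Ī = 0.2197 in⁴.
Web plate: 0.65 × 11.2, A = 7.28 in², y = 6.25 in, Ī = 76.1 in⁴.
Top plate: 2.4 × 0.8, A = 1.92 in², y = 12.25 in, Ī = 0.1024 in⁴.
Centroid: ȳ = ΣA·y / ΣA = 4.6016 in.
Transfer each piece to the horizontal centroidal axis using Ī + A·d² with d = y − 4.6016:
  bottom plate: d = -4.2766 in → contributes +114.34 in⁴
  web plate: d = 1.6484 in → contributes +95.883 in⁴
  top plate: d = 7.6484 in → contributes +112.42 in⁴
Total I = 322.65 in⁴.

I_x ≈ 323 in⁴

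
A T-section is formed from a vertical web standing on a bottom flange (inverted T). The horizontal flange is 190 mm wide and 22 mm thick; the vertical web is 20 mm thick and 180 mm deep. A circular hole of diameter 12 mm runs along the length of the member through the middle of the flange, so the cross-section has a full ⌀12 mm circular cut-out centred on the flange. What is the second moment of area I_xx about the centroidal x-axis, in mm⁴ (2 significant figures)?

Treat the section as a set of non-overlapping primitives; coordinates are from the bounding-box lower-left.
Flange: 190 × 22, A = 4 180 mm², y = 11 mm, Ī = 168 593 mm⁴.
Web: 20 × 180, A = 3 600 mm², y = 112 mm, Ī = 9 720 000 mm⁴.
Hole (subtracted): ⌀12, A = 113.1 mm², y = 11 mm, Ī = 1 018 mm⁴.
Centroid: ȳ = ΣA·y / ΣA = 58.42 mm.
Transfer each piece to the centroidal x-axis using Ī + A·d² with d = y − 58.42:
  flange: d = -47.42 mm → contributes +9 569 812 mm⁴
  web: d = 53.58 mm → contributes +20 053 154 mm⁴
  hole: d = -47.42 mm → contributes −255 385 mm⁴
Total I = 29 367 581 mm⁴.

I_xx ≈ 2.9 × 10⁷ mm⁴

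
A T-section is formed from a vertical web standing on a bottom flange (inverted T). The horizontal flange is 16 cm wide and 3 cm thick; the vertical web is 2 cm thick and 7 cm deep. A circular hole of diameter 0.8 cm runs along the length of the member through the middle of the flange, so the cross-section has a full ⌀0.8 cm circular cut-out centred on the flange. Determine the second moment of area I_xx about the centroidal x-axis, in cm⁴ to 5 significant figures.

I_xx ≈ 363.47 cm⁴

Decompose the section into non-overlapping parts with the origin at the bottom-left of its bounding rectangle.
Flange: 16 × 3, A = 48 cm², y = 1.5 cm, Ī = 36 cm⁴.
Web: 2 × 7, A = 14 cm², y = 6.5 cm, Ī = 57.16667 cm⁴.
Hole (subtracted): ⌀0.8, A = 0.5026548 cm², y = 1.5 cm, Ī = 0.02010619 cm⁴.
Centroid: ȳ = ΣA·y / ΣA = 2.638261 cm.
Transfer each piece to the centroidal x-axis using Ī + A·d² with d = y − 2.638261:
  flange: d = -1.138261 cm → contributes +98.19058 cm⁴
  web: d = 3.861739 cm → contributes +265.9491 cm⁴
  hole: d = -1.138261 cm → contributes −0.6713644 cm⁴
Total I = 363.4683 cm⁴.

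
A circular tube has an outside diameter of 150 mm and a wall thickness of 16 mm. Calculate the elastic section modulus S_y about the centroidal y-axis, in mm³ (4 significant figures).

Decompose the section into non-overlapping parts with the origin at the bottom-left of its bounding rectangle.
Outer circle: ⌀150, A = 17671.5 mm², x = 75 mm, Ī = 24 850 489 mm⁴.
Bore (subtracted): ⌀118, A = 10935.9 mm², x = 75 mm, Ī = 9 516 953 mm⁴.
By symmetry the centroid is at mid-width, x̄ = 75 mm.
All pieces are centred on the centroidal y-axis, so I = ΣĪ (holes subtracted) = 15 333 536 mm⁴.
Extreme fibre distance c = 75 mm; S = I/c = 204 447 mm³.

S_y ≈ 2.044 × 10⁵ mm³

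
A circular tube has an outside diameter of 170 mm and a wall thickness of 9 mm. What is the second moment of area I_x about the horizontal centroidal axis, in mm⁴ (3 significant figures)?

I_x ≈ 1.48 × 10⁷ mm⁴

Split into non-overlapping primitives; take the origin at the lower-left of the bounding box.
Outer circle: ⌀170, A = 22 698 mm², y = 85 mm, Ī = 40 998 275 mm⁴.
Bore (subtracted): ⌀152, A = 18 146 mm², y = 85 mm, Ī = 26 202 592 mm⁴.
By symmetry the centroid is at mid-height, ȳ = 85 mm.
All pieces are centred on the horizontal centroidal axis, so I = ΣĪ (holes subtracted) = 14 795 683 mm⁴.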